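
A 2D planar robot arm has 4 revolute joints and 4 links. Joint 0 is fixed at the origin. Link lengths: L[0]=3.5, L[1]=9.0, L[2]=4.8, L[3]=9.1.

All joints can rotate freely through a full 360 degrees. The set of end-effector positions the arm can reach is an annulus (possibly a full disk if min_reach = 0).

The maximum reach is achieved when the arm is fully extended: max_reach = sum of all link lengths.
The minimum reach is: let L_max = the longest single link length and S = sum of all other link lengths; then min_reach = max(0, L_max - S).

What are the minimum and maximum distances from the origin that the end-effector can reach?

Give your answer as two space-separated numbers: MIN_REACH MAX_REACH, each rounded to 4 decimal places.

Answer: 0.0000 26.4000

Derivation:
Link lengths: [3.5, 9.0, 4.8, 9.1]
max_reach = 3.5 + 9 + 4.8 + 9.1 = 26.4
L_max = max([3.5, 9.0, 4.8, 9.1]) = 9.1
S (sum of others) = 26.4 - 9.1 = 17.3
min_reach = max(0, 9.1 - 17.3) = max(0, -8.2) = 0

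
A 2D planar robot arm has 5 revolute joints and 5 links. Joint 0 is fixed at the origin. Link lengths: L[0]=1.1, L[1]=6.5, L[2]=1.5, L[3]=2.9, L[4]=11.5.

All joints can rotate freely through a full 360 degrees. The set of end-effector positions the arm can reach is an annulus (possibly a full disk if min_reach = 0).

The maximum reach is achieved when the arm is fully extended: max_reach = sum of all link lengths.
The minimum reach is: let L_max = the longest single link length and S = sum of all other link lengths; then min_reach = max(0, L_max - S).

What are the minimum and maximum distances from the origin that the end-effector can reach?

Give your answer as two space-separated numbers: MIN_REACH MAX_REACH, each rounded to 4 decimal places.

Link lengths: [1.1, 6.5, 1.5, 2.9, 11.5]
max_reach = 1.1 + 6.5 + 1.5 + 2.9 + 11.5 = 23.5
L_max = max([1.1, 6.5, 1.5, 2.9, 11.5]) = 11.5
S (sum of others) = 23.5 - 11.5 = 12
min_reach = max(0, 11.5 - 12) = max(0, -0.5) = 0

Answer: 0.0000 23.5000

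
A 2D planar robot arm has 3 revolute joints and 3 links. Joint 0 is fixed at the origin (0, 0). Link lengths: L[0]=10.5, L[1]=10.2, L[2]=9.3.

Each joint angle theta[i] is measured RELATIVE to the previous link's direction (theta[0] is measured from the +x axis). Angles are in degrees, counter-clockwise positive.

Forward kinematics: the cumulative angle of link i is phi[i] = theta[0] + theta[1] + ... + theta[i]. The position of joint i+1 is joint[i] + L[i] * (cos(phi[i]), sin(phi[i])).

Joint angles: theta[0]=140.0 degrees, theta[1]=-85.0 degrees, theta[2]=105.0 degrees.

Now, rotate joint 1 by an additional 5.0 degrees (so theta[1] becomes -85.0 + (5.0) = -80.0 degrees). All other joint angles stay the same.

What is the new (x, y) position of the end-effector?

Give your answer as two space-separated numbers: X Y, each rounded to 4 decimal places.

Answer: -11.9266 17.9897

Derivation:
joint[0] = (0.0000, 0.0000)  (base)
link 0: phi[0] = 140 = 140 deg
  cos(140 deg) = -0.7660, sin(140 deg) = 0.6428
  joint[1] = (0.0000, 0.0000) + 10.5 * (-0.7660, 0.6428) = (0.0000 + -8.0435, 0.0000 + 6.7493) = (-8.0435, 6.7493)
link 1: phi[1] = 140 + -80 = 60 deg
  cos(60 deg) = 0.5000, sin(60 deg) = 0.8660
  joint[2] = (-8.0435, 6.7493) + 10.2 * (0.5000, 0.8660) = (-8.0435 + 5.1000, 6.7493 + 8.8335) = (-2.9435, 15.5827)
link 2: phi[2] = 140 + -80 + 105 = 165 deg
  cos(165 deg) = -0.9659, sin(165 deg) = 0.2588
  joint[3] = (-2.9435, 15.5827) + 9.3 * (-0.9659, 0.2588) = (-2.9435 + -8.9831, 15.5827 + 2.4070) = (-11.9266, 17.9897)
End effector: (-11.9266, 17.9897)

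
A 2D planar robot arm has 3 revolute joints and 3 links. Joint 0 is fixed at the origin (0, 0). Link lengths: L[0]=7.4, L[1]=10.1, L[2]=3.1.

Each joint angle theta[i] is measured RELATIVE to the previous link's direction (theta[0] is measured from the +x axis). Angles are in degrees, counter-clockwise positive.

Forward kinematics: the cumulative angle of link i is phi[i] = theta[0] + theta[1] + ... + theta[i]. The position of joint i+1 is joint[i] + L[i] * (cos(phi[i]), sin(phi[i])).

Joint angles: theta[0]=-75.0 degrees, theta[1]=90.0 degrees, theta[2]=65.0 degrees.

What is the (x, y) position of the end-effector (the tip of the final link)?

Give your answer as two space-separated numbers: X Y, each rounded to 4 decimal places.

joint[0] = (0.0000, 0.0000)  (base)
link 0: phi[0] = -75 = -75 deg
  cos(-75 deg) = 0.2588, sin(-75 deg) = -0.9659
  joint[1] = (0.0000, 0.0000) + 7.4 * (0.2588, -0.9659) = (0.0000 + 1.9153, 0.0000 + -7.1479) = (1.9153, -7.1479)
link 1: phi[1] = -75 + 90 = 15 deg
  cos(15 deg) = 0.9659, sin(15 deg) = 0.2588
  joint[2] = (1.9153, -7.1479) + 10.1 * (0.9659, 0.2588) = (1.9153 + 9.7559, -7.1479 + 2.6141) = (11.6711, -4.5338)
link 2: phi[2] = -75 + 90 + 65 = 80 deg
  cos(80 deg) = 0.1736, sin(80 deg) = 0.9848
  joint[3] = (11.6711, -4.5338) + 3.1 * (0.1736, 0.9848) = (11.6711 + 0.5383, -4.5338 + 3.0529) = (12.2094, -1.4809)
End effector: (12.2094, -1.4809)

Answer: 12.2094 -1.4809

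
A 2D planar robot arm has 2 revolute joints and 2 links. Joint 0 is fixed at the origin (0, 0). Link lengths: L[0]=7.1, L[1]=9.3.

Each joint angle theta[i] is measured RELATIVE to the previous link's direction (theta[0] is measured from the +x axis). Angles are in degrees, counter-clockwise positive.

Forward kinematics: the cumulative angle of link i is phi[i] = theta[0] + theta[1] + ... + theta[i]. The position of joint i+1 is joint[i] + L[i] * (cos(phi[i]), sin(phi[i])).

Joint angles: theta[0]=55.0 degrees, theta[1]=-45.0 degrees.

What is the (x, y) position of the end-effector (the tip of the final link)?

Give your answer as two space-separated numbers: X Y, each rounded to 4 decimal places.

Answer: 13.2311 7.4309

Derivation:
joint[0] = (0.0000, 0.0000)  (base)
link 0: phi[0] = 55 = 55 deg
  cos(55 deg) = 0.5736, sin(55 deg) = 0.8192
  joint[1] = (0.0000, 0.0000) + 7.1 * (0.5736, 0.8192) = (0.0000 + 4.0724, 0.0000 + 5.8160) = (4.0724, 5.8160)
link 1: phi[1] = 55 + -45 = 10 deg
  cos(10 deg) = 0.9848, sin(10 deg) = 0.1736
  joint[2] = (4.0724, 5.8160) + 9.3 * (0.9848, 0.1736) = (4.0724 + 9.1587, 5.8160 + 1.6149) = (13.2311, 7.4309)
End effector: (13.2311, 7.4309)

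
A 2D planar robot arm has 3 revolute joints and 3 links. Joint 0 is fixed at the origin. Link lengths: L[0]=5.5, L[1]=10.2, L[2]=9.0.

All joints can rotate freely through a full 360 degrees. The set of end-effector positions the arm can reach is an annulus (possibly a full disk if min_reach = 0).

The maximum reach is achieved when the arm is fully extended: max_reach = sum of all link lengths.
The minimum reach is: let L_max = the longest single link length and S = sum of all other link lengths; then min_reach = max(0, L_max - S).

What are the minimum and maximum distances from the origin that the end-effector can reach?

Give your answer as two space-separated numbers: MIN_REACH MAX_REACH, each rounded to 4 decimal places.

Answer: 0.0000 24.7000

Derivation:
Link lengths: [5.5, 10.2, 9.0]
max_reach = 5.5 + 10.2 + 9 = 24.7
L_max = max([5.5, 10.2, 9.0]) = 10.2
S (sum of others) = 24.7 - 10.2 = 14.5
min_reach = max(0, 10.2 - 14.5) = max(0, -4.3) = 0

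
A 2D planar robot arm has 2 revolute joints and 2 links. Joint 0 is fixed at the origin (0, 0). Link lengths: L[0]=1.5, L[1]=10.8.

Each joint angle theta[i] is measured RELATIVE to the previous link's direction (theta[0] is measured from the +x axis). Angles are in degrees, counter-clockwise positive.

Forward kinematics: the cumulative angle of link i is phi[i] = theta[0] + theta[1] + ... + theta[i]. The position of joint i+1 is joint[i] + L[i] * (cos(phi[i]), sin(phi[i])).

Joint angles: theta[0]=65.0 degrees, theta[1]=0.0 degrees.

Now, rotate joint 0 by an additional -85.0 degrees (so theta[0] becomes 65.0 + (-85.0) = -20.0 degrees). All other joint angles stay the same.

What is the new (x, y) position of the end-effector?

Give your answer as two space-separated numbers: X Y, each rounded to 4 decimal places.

joint[0] = (0.0000, 0.0000)  (base)
link 0: phi[0] = -20 = -20 deg
  cos(-20 deg) = 0.9397, sin(-20 deg) = -0.3420
  joint[1] = (0.0000, 0.0000) + 1.5 * (0.9397, -0.3420) = (0.0000 + 1.4095, 0.0000 + -0.5130) = (1.4095, -0.5130)
link 1: phi[1] = -20 + 0 = -20 deg
  cos(-20 deg) = 0.9397, sin(-20 deg) = -0.3420
  joint[2] = (1.4095, -0.5130) + 10.8 * (0.9397, -0.3420) = (1.4095 + 10.1487, -0.5130 + -3.6938) = (11.5582, -4.2068)
End effector: (11.5582, -4.2068)

Answer: 11.5582 -4.2068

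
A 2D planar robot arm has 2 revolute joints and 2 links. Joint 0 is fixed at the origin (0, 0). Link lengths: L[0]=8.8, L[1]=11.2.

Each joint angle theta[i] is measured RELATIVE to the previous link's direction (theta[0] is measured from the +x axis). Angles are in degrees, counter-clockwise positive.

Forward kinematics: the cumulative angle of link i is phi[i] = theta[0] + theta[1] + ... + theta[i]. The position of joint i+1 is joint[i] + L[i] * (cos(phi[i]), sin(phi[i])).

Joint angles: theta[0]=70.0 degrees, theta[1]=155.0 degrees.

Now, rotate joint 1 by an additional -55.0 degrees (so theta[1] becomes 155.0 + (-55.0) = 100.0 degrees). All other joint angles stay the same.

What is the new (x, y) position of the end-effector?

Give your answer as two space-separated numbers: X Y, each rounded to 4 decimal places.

Answer: -8.0201 10.2142

Derivation:
joint[0] = (0.0000, 0.0000)  (base)
link 0: phi[0] = 70 = 70 deg
  cos(70 deg) = 0.3420, sin(70 deg) = 0.9397
  joint[1] = (0.0000, 0.0000) + 8.8 * (0.3420, 0.9397) = (0.0000 + 3.0098, 0.0000 + 8.2693) = (3.0098, 8.2693)
link 1: phi[1] = 70 + 100 = 170 deg
  cos(170 deg) = -0.9848, sin(170 deg) = 0.1736
  joint[2] = (3.0098, 8.2693) + 11.2 * (-0.9848, 0.1736) = (3.0098 + -11.0298, 8.2693 + 1.9449) = (-8.0201, 10.2142)
End effector: (-8.0201, 10.2142)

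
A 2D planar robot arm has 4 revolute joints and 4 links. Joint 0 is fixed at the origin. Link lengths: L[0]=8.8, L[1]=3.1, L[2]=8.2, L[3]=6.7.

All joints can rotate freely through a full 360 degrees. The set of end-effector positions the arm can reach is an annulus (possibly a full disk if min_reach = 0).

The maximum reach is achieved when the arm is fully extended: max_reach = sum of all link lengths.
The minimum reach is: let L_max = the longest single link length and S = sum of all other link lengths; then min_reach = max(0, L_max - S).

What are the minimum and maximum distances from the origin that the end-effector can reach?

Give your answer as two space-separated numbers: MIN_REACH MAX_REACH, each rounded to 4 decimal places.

Link lengths: [8.8, 3.1, 8.2, 6.7]
max_reach = 8.8 + 3.1 + 8.2 + 6.7 = 26.8
L_max = max([8.8, 3.1, 8.2, 6.7]) = 8.8
S (sum of others) = 26.8 - 8.8 = 18
min_reach = max(0, 8.8 - 18) = max(0, -9.2) = 0

Answer: 0.0000 26.8000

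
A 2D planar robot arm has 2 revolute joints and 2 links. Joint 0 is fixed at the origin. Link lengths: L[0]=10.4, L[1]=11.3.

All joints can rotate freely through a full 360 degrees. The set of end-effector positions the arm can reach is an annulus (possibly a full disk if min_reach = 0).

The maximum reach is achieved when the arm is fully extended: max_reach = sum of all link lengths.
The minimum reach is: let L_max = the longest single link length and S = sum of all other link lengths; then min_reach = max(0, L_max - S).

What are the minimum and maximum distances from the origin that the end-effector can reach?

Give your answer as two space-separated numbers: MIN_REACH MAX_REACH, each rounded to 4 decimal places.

Answer: 0.9000 21.7000

Derivation:
Link lengths: [10.4, 11.3]
max_reach = 10.4 + 11.3 = 21.7
L_max = max([10.4, 11.3]) = 11.3
S (sum of others) = 21.7 - 11.3 = 10.4
min_reach = max(0, 11.3 - 10.4) = max(0, 0.9) = 0.9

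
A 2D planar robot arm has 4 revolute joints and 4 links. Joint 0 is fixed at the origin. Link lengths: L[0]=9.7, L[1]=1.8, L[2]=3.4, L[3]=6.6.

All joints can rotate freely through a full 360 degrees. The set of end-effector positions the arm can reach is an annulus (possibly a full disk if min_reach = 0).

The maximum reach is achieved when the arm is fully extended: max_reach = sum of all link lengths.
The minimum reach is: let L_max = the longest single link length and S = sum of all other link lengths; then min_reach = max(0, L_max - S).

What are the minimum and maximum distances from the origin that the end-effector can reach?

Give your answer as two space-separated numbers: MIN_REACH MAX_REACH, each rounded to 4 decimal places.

Answer: 0.0000 21.5000

Derivation:
Link lengths: [9.7, 1.8, 3.4, 6.6]
max_reach = 9.7 + 1.8 + 3.4 + 6.6 = 21.5
L_max = max([9.7, 1.8, 3.4, 6.6]) = 9.7
S (sum of others) = 21.5 - 9.7 = 11.8
min_reach = max(0, 9.7 - 11.8) = max(0, -2.1) = 0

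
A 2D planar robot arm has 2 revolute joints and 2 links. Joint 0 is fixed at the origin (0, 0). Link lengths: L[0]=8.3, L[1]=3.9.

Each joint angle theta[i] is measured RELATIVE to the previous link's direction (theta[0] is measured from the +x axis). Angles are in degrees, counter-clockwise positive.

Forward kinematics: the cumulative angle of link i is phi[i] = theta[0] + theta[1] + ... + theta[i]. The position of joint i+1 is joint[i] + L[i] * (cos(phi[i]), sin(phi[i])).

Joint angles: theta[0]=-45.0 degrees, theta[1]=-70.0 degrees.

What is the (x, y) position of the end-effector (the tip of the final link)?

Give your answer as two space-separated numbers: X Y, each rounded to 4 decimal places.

joint[0] = (0.0000, 0.0000)  (base)
link 0: phi[0] = -45 = -45 deg
  cos(-45 deg) = 0.7071, sin(-45 deg) = -0.7071
  joint[1] = (0.0000, 0.0000) + 8.3 * (0.7071, -0.7071) = (0.0000 + 5.8690, 0.0000 + -5.8690) = (5.8690, -5.8690)
link 1: phi[1] = -45 + -70 = -115 deg
  cos(-115 deg) = -0.4226, sin(-115 deg) = -0.9063
  joint[2] = (5.8690, -5.8690) + 3.9 * (-0.4226, -0.9063) = (5.8690 + -1.6482, -5.8690 + -3.5346) = (4.2208, -9.4036)
End effector: (4.2208, -9.4036)

Answer: 4.2208 -9.4036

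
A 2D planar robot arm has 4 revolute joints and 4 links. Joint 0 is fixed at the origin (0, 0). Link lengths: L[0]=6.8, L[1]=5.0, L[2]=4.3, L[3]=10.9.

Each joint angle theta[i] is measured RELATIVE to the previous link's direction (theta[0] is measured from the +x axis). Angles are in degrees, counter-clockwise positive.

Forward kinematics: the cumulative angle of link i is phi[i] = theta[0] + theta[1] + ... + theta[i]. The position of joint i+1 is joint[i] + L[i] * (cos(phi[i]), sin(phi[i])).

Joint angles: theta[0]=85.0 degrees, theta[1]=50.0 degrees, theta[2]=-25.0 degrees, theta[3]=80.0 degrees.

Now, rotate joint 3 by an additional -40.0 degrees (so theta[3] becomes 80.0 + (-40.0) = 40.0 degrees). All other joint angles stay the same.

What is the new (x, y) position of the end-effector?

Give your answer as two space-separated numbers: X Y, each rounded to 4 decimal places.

joint[0] = (0.0000, 0.0000)  (base)
link 0: phi[0] = 85 = 85 deg
  cos(85 deg) = 0.0872, sin(85 deg) = 0.9962
  joint[1] = (0.0000, 0.0000) + 6.8 * (0.0872, 0.9962) = (0.0000 + 0.5927, 0.0000 + 6.7741) = (0.5927, 6.7741)
link 1: phi[1] = 85 + 50 = 135 deg
  cos(135 deg) = -0.7071, sin(135 deg) = 0.7071
  joint[2] = (0.5927, 6.7741) + 5 * (-0.7071, 0.7071) = (0.5927 + -3.5355, 6.7741 + 3.5355) = (-2.9429, 10.3097)
link 2: phi[2] = 85 + 50 + -25 = 110 deg
  cos(110 deg) = -0.3420, sin(110 deg) = 0.9397
  joint[3] = (-2.9429, 10.3097) + 4.3 * (-0.3420, 0.9397) = (-2.9429 + -1.4707, 10.3097 + 4.0407) = (-4.4136, 14.3503)
link 3: phi[3] = 85 + 50 + -25 + 40 = 150 deg
  cos(150 deg) = -0.8660, sin(150 deg) = 0.5000
  joint[4] = (-4.4136, 14.3503) + 10.9 * (-0.8660, 0.5000) = (-4.4136 + -9.4397, 14.3503 + 5.4500) = (-13.8532, 19.8003)
End effector: (-13.8532, 19.8003)

Answer: -13.8532 19.8003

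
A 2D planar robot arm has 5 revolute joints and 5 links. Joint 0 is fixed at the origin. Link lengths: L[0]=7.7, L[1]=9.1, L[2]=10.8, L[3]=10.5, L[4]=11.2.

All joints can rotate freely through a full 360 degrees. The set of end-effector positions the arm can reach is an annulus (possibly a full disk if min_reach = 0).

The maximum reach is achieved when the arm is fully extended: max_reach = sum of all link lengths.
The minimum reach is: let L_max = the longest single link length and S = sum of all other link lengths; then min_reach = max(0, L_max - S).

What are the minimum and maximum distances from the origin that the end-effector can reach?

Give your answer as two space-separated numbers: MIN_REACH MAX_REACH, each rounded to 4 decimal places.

Link lengths: [7.7, 9.1, 10.8, 10.5, 11.2]
max_reach = 7.7 + 9.1 + 10.8 + 10.5 + 11.2 = 49.3
L_max = max([7.7, 9.1, 10.8, 10.5, 11.2]) = 11.2
S (sum of others) = 49.3 - 11.2 = 38.1
min_reach = max(0, 11.2 - 38.1) = max(0, -26.9) = 0

Answer: 0.0000 49.3000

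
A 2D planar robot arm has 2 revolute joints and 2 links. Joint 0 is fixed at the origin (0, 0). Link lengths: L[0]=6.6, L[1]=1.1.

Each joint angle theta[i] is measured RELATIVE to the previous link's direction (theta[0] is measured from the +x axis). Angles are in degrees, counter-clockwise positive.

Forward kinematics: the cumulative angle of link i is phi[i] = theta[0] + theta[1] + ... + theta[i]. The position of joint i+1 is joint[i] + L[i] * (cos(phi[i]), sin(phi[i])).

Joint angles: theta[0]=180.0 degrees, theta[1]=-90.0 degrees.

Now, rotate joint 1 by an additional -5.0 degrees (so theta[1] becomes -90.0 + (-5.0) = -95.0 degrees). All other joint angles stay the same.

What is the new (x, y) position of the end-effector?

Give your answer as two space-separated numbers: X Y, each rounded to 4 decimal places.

Answer: -6.5041 1.0958

Derivation:
joint[0] = (0.0000, 0.0000)  (base)
link 0: phi[0] = 180 = 180 deg
  cos(180 deg) = -1.0000, sin(180 deg) = 0.0000
  joint[1] = (0.0000, 0.0000) + 6.6 * (-1.0000, 0.0000) = (0.0000 + -6.6000, 0.0000 + 0.0000) = (-6.6000, 0.0000)
link 1: phi[1] = 180 + -95 = 85 deg
  cos(85 deg) = 0.0872, sin(85 deg) = 0.9962
  joint[2] = (-6.6000, 0.0000) + 1.1 * (0.0872, 0.9962) = (-6.6000 + 0.0959, 0.0000 + 1.0958) = (-6.5041, 1.0958)
End effector: (-6.5041, 1.0958)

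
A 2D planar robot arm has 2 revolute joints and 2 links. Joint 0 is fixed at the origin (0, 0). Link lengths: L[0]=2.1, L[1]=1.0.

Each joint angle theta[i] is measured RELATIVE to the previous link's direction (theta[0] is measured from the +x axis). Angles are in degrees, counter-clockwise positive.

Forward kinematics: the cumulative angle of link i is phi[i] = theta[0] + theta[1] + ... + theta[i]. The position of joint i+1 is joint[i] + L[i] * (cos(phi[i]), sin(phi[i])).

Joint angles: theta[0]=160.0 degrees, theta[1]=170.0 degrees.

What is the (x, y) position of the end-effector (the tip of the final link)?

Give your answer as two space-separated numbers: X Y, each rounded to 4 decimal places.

Answer: -1.1073 0.2182

Derivation:
joint[0] = (0.0000, 0.0000)  (base)
link 0: phi[0] = 160 = 160 deg
  cos(160 deg) = -0.9397, sin(160 deg) = 0.3420
  joint[1] = (0.0000, 0.0000) + 2.1 * (-0.9397, 0.3420) = (0.0000 + -1.9734, 0.0000 + 0.7182) = (-1.9734, 0.7182)
link 1: phi[1] = 160 + 170 = 330 deg
  cos(330 deg) = 0.8660, sin(330 deg) = -0.5000
  joint[2] = (-1.9734, 0.7182) + 1 * (0.8660, -0.5000) = (-1.9734 + 0.8660, 0.7182 + -0.5000) = (-1.1073, 0.2182)
End effector: (-1.1073, 0.2182)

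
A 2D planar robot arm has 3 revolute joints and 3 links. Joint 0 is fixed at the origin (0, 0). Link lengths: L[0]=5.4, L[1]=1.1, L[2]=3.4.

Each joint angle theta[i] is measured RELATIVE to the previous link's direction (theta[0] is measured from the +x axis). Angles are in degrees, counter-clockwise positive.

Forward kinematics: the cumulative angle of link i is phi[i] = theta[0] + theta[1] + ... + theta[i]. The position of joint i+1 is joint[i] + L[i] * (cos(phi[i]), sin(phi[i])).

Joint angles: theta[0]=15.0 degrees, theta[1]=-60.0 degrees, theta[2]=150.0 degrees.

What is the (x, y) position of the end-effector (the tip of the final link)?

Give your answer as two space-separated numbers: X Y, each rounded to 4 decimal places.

joint[0] = (0.0000, 0.0000)  (base)
link 0: phi[0] = 15 = 15 deg
  cos(15 deg) = 0.9659, sin(15 deg) = 0.2588
  joint[1] = (0.0000, 0.0000) + 5.4 * (0.9659, 0.2588) = (0.0000 + 5.2160, 0.0000 + 1.3976) = (5.2160, 1.3976)
link 1: phi[1] = 15 + -60 = -45 deg
  cos(-45 deg) = 0.7071, sin(-45 deg) = -0.7071
  joint[2] = (5.2160, 1.3976) + 1.1 * (0.7071, -0.7071) = (5.2160 + 0.7778, 1.3976 + -0.7778) = (5.9938, 0.6198)
link 2: phi[2] = 15 + -60 + 150 = 105 deg
  cos(105 deg) = -0.2588, sin(105 deg) = 0.9659
  joint[3] = (5.9938, 0.6198) + 3.4 * (-0.2588, 0.9659) = (5.9938 + -0.8800, 0.6198 + 3.2841) = (5.1138, 3.9040)
End effector: (5.1138, 3.9040)

Answer: 5.1138 3.9040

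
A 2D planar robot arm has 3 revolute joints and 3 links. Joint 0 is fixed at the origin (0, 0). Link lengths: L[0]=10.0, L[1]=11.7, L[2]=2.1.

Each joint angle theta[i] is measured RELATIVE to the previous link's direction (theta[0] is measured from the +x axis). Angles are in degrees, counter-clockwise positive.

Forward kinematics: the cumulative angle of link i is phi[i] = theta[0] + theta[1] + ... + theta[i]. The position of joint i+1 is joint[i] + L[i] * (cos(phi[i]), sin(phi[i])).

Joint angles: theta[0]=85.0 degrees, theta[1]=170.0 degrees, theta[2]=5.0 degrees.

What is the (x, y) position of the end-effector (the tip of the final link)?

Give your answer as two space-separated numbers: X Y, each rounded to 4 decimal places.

joint[0] = (0.0000, 0.0000)  (base)
link 0: phi[0] = 85 = 85 deg
  cos(85 deg) = 0.0872, sin(85 deg) = 0.9962
  joint[1] = (0.0000, 0.0000) + 10 * (0.0872, 0.9962) = (0.0000 + 0.8716, 0.0000 + 9.9619) = (0.8716, 9.9619)
link 1: phi[1] = 85 + 170 = 255 deg
  cos(255 deg) = -0.2588, sin(255 deg) = -0.9659
  joint[2] = (0.8716, 9.9619) + 11.7 * (-0.2588, -0.9659) = (0.8716 + -3.0282, 9.9619 + -11.3013) = (-2.1566, -1.3394)
link 2: phi[2] = 85 + 170 + 5 = 260 deg
  cos(260 deg) = -0.1736, sin(260 deg) = -0.9848
  joint[3] = (-2.1566, -1.3394) + 2.1 * (-0.1736, -0.9848) = (-2.1566 + -0.3647, -1.3394 + -2.0681) = (-2.5213, -3.4075)
End effector: (-2.5213, -3.4075)

Answer: -2.5213 -3.4075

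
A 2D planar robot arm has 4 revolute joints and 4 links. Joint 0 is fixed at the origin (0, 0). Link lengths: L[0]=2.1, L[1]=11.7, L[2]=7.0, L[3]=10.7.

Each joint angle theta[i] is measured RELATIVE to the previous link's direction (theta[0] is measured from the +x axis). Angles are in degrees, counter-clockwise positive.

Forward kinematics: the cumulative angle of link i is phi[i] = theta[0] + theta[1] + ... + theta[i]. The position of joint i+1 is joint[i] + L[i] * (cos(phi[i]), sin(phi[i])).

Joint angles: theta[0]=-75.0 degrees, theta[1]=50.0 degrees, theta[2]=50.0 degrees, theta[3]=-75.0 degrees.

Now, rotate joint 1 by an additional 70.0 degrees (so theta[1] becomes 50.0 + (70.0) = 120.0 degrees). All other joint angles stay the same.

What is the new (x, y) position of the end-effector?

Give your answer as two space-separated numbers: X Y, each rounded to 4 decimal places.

joint[0] = (0.0000, 0.0000)  (base)
link 0: phi[0] = -75 = -75 deg
  cos(-75 deg) = 0.2588, sin(-75 deg) = -0.9659
  joint[1] = (0.0000, 0.0000) + 2.1 * (0.2588, -0.9659) = (0.0000 + 0.5435, 0.0000 + -2.0284) = (0.5435, -2.0284)
link 1: phi[1] = -75 + 120 = 45 deg
  cos(45 deg) = 0.7071, sin(45 deg) = 0.7071
  joint[2] = (0.5435, -2.0284) + 11.7 * (0.7071, 0.7071) = (0.5435 + 8.2731, -2.0284 + 8.2731) = (8.8167, 6.2447)
link 2: phi[2] = -75 + 120 + 50 = 95 deg
  cos(95 deg) = -0.0872, sin(95 deg) = 0.9962
  joint[3] = (8.8167, 6.2447) + 7 * (-0.0872, 0.9962) = (8.8167 + -0.6101, 6.2447 + 6.9734) = (8.2066, 13.2181)
link 3: phi[3] = -75 + 120 + 50 + -75 = 20 deg
  cos(20 deg) = 0.9397, sin(20 deg) = 0.3420
  joint[4] = (8.2066, 13.2181) + 10.7 * (0.9397, 0.3420) = (8.2066 + 10.0547, 13.2181 + 3.6596) = (18.2613, 16.8777)
End effector: (18.2613, 16.8777)

Answer: 18.2613 16.8777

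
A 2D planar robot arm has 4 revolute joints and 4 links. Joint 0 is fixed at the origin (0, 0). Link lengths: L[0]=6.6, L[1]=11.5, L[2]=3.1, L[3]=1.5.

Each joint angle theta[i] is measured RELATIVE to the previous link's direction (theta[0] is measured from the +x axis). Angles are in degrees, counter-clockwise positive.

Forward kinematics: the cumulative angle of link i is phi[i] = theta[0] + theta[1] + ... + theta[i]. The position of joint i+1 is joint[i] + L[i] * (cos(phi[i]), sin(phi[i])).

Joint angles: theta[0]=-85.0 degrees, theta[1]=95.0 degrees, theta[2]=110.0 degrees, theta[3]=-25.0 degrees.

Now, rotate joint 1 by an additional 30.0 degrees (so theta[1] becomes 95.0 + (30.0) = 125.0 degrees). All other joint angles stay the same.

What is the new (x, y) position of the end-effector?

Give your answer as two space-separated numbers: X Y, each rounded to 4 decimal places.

Answer: 5.8397 3.5959

Derivation:
joint[0] = (0.0000, 0.0000)  (base)
link 0: phi[0] = -85 = -85 deg
  cos(-85 deg) = 0.0872, sin(-85 deg) = -0.9962
  joint[1] = (0.0000, 0.0000) + 6.6 * (0.0872, -0.9962) = (0.0000 + 0.5752, 0.0000 + -6.5749) = (0.5752, -6.5749)
link 1: phi[1] = -85 + 125 = 40 deg
  cos(40 deg) = 0.7660, sin(40 deg) = 0.6428
  joint[2] = (0.5752, -6.5749) + 11.5 * (0.7660, 0.6428) = (0.5752 + 8.8095, -6.5749 + 7.3921) = (9.3847, 0.8172)
link 2: phi[2] = -85 + 125 + 110 = 150 deg
  cos(150 deg) = -0.8660, sin(150 deg) = 0.5000
  joint[3] = (9.3847, 0.8172) + 3.1 * (-0.8660, 0.5000) = (9.3847 + -2.6847, 0.8172 + 1.5500) = (6.7001, 2.3672)
link 3: phi[3] = -85 + 125 + 110 + -25 = 125 deg
  cos(125 deg) = -0.5736, sin(125 deg) = 0.8192
  joint[4] = (6.7001, 2.3672) + 1.5 * (-0.5736, 0.8192) = (6.7001 + -0.8604, 2.3672 + 1.2287) = (5.8397, 3.5959)
End effector: (5.8397, 3.5959)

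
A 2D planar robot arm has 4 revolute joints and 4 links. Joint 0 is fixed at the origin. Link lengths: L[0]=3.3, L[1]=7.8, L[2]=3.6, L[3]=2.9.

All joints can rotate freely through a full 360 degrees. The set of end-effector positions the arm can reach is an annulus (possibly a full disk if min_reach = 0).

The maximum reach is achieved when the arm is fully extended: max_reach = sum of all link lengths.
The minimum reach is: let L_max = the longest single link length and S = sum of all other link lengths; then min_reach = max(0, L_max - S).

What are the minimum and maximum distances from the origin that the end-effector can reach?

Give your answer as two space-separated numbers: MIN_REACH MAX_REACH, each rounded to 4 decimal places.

Link lengths: [3.3, 7.8, 3.6, 2.9]
max_reach = 3.3 + 7.8 + 3.6 + 2.9 = 17.6
L_max = max([3.3, 7.8, 3.6, 2.9]) = 7.8
S (sum of others) = 17.6 - 7.8 = 9.8
min_reach = max(0, 7.8 - 9.8) = max(0, -2) = 0

Answer: 0.0000 17.6000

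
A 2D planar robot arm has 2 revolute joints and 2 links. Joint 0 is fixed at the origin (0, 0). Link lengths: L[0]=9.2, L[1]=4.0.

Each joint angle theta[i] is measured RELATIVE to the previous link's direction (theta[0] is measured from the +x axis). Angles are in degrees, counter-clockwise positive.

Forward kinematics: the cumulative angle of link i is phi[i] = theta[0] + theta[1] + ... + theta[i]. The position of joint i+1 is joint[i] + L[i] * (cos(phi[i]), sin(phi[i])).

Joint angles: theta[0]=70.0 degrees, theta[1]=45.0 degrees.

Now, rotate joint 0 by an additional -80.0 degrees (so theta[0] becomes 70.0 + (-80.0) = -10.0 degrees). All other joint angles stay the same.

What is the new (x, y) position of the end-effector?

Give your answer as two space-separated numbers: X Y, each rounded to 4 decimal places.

Answer: 12.3368 0.6967

Derivation:
joint[0] = (0.0000, 0.0000)  (base)
link 0: phi[0] = -10 = -10 deg
  cos(-10 deg) = 0.9848, sin(-10 deg) = -0.1736
  joint[1] = (0.0000, 0.0000) + 9.2 * (0.9848, -0.1736) = (0.0000 + 9.0602, 0.0000 + -1.5976) = (9.0602, -1.5976)
link 1: phi[1] = -10 + 45 = 35 deg
  cos(35 deg) = 0.8192, sin(35 deg) = 0.5736
  joint[2] = (9.0602, -1.5976) + 4 * (0.8192, 0.5736) = (9.0602 + 3.2766, -1.5976 + 2.2943) = (12.3368, 0.6967)
End effector: (12.3368, 0.6967)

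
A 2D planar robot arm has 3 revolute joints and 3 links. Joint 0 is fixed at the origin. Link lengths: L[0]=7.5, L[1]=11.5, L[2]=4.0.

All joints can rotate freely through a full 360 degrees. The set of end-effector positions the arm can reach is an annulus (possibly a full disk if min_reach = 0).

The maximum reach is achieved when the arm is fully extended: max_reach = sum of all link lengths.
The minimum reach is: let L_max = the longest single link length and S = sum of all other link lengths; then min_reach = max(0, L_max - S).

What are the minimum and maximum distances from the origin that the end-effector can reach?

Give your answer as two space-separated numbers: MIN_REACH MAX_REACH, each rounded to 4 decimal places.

Answer: 0.0000 23.0000

Derivation:
Link lengths: [7.5, 11.5, 4.0]
max_reach = 7.5 + 11.5 + 4 = 23
L_max = max([7.5, 11.5, 4.0]) = 11.5
S (sum of others) = 23 - 11.5 = 11.5
min_reach = max(0, 11.5 - 11.5) = max(0, 0) = 0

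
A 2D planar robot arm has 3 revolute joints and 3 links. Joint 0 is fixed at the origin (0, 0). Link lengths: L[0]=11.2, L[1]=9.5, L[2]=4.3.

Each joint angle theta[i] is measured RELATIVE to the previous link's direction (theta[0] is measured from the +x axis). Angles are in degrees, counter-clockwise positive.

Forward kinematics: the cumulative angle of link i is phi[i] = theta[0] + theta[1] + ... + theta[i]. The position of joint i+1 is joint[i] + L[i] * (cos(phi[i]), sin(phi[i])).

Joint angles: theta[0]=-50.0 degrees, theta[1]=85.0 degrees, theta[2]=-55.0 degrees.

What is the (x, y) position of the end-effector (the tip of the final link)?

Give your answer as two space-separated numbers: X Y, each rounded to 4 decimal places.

joint[0] = (0.0000, 0.0000)  (base)
link 0: phi[0] = -50 = -50 deg
  cos(-50 deg) = 0.6428, sin(-50 deg) = -0.7660
  joint[1] = (0.0000, 0.0000) + 11.2 * (0.6428, -0.7660) = (0.0000 + 7.1992, 0.0000 + -8.5797) = (7.1992, -8.5797)
link 1: phi[1] = -50 + 85 = 35 deg
  cos(35 deg) = 0.8192, sin(35 deg) = 0.5736
  joint[2] = (7.1992, -8.5797) + 9.5 * (0.8192, 0.5736) = (7.1992 + 7.7819, -8.5797 + 5.4490) = (14.9812, -3.1307)
link 2: phi[2] = -50 + 85 + -55 = -20 deg
  cos(-20 deg) = 0.9397, sin(-20 deg) = -0.3420
  joint[3] = (14.9812, -3.1307) + 4.3 * (0.9397, -0.3420) = (14.9812 + 4.0407, -3.1307 + -1.4707) = (19.0218, -4.6014)
End effector: (19.0218, -4.6014)

Answer: 19.0218 -4.6014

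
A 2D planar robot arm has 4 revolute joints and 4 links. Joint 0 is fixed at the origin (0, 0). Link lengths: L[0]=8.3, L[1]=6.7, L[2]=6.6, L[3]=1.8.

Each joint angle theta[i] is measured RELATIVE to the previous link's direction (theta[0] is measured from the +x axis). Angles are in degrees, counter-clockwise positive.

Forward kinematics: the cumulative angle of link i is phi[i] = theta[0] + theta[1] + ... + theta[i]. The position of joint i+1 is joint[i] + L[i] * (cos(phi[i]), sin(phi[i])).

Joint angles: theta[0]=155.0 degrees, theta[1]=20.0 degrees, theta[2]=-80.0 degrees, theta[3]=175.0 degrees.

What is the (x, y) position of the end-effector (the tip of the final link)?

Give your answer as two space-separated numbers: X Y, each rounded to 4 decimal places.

Answer: -14.7721 8.8666

Derivation:
joint[0] = (0.0000, 0.0000)  (base)
link 0: phi[0] = 155 = 155 deg
  cos(155 deg) = -0.9063, sin(155 deg) = 0.4226
  joint[1] = (0.0000, 0.0000) + 8.3 * (-0.9063, 0.4226) = (0.0000 + -7.5224, 0.0000 + 3.5077) = (-7.5224, 3.5077)
link 1: phi[1] = 155 + 20 = 175 deg
  cos(175 deg) = -0.9962, sin(175 deg) = 0.0872
  joint[2] = (-7.5224, 3.5077) + 6.7 * (-0.9962, 0.0872) = (-7.5224 + -6.6745, 3.5077 + 0.5839) = (-14.1969, 4.0917)
link 2: phi[2] = 155 + 20 + -80 = 95 deg
  cos(95 deg) = -0.0872, sin(95 deg) = 0.9962
  joint[3] = (-14.1969, 4.0917) + 6.6 * (-0.0872, 0.9962) = (-14.1969 + -0.5752, 4.0917 + 6.5749) = (-14.7721, 10.6666)
link 3: phi[3] = 155 + 20 + -80 + 175 = 270 deg
  cos(270 deg) = -0.0000, sin(270 deg) = -1.0000
  joint[4] = (-14.7721, 10.6666) + 1.8 * (-0.0000, -1.0000) = (-14.7721 + -0.0000, 10.6666 + -1.8000) = (-14.7721, 8.8666)
End effector: (-14.7721, 8.8666)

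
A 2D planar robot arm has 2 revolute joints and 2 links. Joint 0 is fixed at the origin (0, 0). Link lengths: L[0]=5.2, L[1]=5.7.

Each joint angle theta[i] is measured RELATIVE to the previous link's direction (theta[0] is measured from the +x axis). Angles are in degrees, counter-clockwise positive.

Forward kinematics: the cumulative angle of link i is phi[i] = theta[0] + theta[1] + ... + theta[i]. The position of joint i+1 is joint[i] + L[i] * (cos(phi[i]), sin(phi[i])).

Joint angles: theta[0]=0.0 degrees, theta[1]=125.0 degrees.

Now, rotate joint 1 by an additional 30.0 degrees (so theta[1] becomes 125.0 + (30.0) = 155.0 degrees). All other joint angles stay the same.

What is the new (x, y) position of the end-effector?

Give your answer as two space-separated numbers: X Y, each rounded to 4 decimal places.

Answer: 0.0340 2.4089

Derivation:
joint[0] = (0.0000, 0.0000)  (base)
link 0: phi[0] = 0 = 0 deg
  cos(0 deg) = 1.0000, sin(0 deg) = 0.0000
  joint[1] = (0.0000, 0.0000) + 5.2 * (1.0000, 0.0000) = (0.0000 + 5.2000, 0.0000 + 0.0000) = (5.2000, 0.0000)
link 1: phi[1] = 0 + 155 = 155 deg
  cos(155 deg) = -0.9063, sin(155 deg) = 0.4226
  joint[2] = (5.2000, 0.0000) + 5.7 * (-0.9063, 0.4226) = (5.2000 + -5.1660, 0.0000 + 2.4089) = (0.0340, 2.4089)
End effector: (0.0340, 2.4089)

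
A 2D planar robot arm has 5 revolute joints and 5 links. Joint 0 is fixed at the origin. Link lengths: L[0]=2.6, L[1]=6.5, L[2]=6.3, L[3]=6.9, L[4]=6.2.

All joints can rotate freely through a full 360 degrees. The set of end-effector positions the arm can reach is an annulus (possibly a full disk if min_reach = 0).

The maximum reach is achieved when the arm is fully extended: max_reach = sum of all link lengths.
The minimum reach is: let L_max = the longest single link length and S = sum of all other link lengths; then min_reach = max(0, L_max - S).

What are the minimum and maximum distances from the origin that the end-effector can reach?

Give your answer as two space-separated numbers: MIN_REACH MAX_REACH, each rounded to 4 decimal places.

Link lengths: [2.6, 6.5, 6.3, 6.9, 6.2]
max_reach = 2.6 + 6.5 + 6.3 + 6.9 + 6.2 = 28.5
L_max = max([2.6, 6.5, 6.3, 6.9, 6.2]) = 6.9
S (sum of others) = 28.5 - 6.9 = 21.6
min_reach = max(0, 6.9 - 21.6) = max(0, -14.7) = 0

Answer: 0.0000 28.5000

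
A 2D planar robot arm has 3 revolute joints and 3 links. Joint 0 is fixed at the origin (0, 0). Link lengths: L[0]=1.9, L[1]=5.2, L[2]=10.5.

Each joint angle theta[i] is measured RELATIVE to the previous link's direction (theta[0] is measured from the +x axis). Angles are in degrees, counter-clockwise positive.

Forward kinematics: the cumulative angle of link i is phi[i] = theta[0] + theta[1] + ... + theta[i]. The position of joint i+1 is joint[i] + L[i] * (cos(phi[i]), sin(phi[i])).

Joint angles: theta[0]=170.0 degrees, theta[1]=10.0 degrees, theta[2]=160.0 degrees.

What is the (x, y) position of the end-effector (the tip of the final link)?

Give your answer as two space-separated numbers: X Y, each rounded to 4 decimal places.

Answer: 2.7956 -3.2613

Derivation:
joint[0] = (0.0000, 0.0000)  (base)
link 0: phi[0] = 170 = 170 deg
  cos(170 deg) = -0.9848, sin(170 deg) = 0.1736
  joint[1] = (0.0000, 0.0000) + 1.9 * (-0.9848, 0.1736) = (0.0000 + -1.8711, 0.0000 + 0.3299) = (-1.8711, 0.3299)
link 1: phi[1] = 170 + 10 = 180 deg
  cos(180 deg) = -1.0000, sin(180 deg) = 0.0000
  joint[2] = (-1.8711, 0.3299) + 5.2 * (-1.0000, 0.0000) = (-1.8711 + -5.2000, 0.3299 + 0.0000) = (-7.0711, 0.3299)
link 2: phi[2] = 170 + 10 + 160 = 340 deg
  cos(340 deg) = 0.9397, sin(340 deg) = -0.3420
  joint[3] = (-7.0711, 0.3299) + 10.5 * (0.9397, -0.3420) = (-7.0711 + 9.8668, 0.3299 + -3.5912) = (2.7956, -3.2613)
End effector: (2.7956, -3.2613)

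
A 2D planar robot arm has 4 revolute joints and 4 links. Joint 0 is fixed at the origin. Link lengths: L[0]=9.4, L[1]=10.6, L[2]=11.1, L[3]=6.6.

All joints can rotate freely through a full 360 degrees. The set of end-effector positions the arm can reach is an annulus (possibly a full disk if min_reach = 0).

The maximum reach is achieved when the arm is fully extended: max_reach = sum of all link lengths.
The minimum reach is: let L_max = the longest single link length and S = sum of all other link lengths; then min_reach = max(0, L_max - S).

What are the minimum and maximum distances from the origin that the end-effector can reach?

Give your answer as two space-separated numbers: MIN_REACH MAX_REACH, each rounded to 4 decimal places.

Answer: 0.0000 37.7000

Derivation:
Link lengths: [9.4, 10.6, 11.1, 6.6]
max_reach = 9.4 + 10.6 + 11.1 + 6.6 = 37.7
L_max = max([9.4, 10.6, 11.1, 6.6]) = 11.1
S (sum of others) = 37.7 - 11.1 = 26.6
min_reach = max(0, 11.1 - 26.6) = max(0, -15.5) = 0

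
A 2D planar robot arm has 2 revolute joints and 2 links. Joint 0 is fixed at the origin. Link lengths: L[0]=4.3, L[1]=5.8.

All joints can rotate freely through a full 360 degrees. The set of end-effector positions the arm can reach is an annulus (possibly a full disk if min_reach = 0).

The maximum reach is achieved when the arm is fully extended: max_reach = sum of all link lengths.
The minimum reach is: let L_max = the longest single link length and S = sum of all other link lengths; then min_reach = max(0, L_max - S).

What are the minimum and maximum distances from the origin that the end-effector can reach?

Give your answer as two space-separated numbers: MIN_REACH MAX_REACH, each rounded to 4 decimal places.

Link lengths: [4.3, 5.8]
max_reach = 4.3 + 5.8 = 10.1
L_max = max([4.3, 5.8]) = 5.8
S (sum of others) = 10.1 - 5.8 = 4.3
min_reach = max(0, 5.8 - 4.3) = max(0, 1.5) = 1.5

Answer: 1.5000 10.1000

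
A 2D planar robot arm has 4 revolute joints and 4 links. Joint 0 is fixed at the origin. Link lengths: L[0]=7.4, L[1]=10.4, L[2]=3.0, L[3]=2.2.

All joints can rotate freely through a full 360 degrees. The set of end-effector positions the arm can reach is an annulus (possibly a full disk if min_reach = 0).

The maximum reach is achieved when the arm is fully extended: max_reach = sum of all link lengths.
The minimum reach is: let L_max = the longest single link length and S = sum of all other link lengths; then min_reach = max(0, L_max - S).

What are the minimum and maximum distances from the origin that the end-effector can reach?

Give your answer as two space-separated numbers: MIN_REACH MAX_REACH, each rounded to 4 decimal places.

Link lengths: [7.4, 10.4, 3.0, 2.2]
max_reach = 7.4 + 10.4 + 3 + 2.2 = 23
L_max = max([7.4, 10.4, 3.0, 2.2]) = 10.4
S (sum of others) = 23 - 10.4 = 12.6
min_reach = max(0, 10.4 - 12.6) = max(0, -2.2) = 0

Answer: 0.0000 23.0000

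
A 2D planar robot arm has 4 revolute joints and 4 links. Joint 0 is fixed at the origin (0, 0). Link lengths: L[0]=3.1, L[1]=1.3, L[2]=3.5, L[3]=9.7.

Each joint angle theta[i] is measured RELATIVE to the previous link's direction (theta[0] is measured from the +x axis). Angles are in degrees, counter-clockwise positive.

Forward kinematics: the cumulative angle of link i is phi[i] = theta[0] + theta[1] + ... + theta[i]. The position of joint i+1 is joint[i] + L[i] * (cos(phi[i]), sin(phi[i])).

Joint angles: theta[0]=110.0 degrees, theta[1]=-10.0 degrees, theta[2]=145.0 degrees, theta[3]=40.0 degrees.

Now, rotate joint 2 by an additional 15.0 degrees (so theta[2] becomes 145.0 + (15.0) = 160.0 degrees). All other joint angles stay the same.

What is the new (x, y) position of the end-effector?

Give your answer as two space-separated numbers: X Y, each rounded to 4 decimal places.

joint[0] = (0.0000, 0.0000)  (base)
link 0: phi[0] = 110 = 110 deg
  cos(110 deg) = -0.3420, sin(110 deg) = 0.9397
  joint[1] = (0.0000, 0.0000) + 3.1 * (-0.3420, 0.9397) = (0.0000 + -1.0603, 0.0000 + 2.9130) = (-1.0603, 2.9130)
link 1: phi[1] = 110 + -10 = 100 deg
  cos(100 deg) = -0.1736, sin(100 deg) = 0.9848
  joint[2] = (-1.0603, 2.9130) + 1.3 * (-0.1736, 0.9848) = (-1.0603 + -0.2257, 2.9130 + 1.2803) = (-1.2860, 4.1933)
link 2: phi[2] = 110 + -10 + 160 = 260 deg
  cos(260 deg) = -0.1736, sin(260 deg) = -0.9848
  joint[3] = (-1.2860, 4.1933) + 3.5 * (-0.1736, -0.9848) = (-1.2860 + -0.6078, 4.1933 + -3.4468) = (-1.8938, 0.7465)
link 3: phi[3] = 110 + -10 + 160 + 40 = 300 deg
  cos(300 deg) = 0.5000, sin(300 deg) = -0.8660
  joint[4] = (-1.8938, 0.7465) + 9.7 * (0.5000, -0.8660) = (-1.8938 + 4.8500, 0.7465 + -8.4004) = (2.9562, -7.6540)
End effector: (2.9562, -7.6540)

Answer: 2.9562 -7.6540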